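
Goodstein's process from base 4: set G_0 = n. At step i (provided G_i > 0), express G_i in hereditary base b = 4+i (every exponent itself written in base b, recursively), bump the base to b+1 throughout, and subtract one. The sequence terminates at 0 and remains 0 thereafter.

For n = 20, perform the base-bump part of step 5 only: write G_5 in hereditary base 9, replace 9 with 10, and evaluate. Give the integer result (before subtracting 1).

100

step 0: 20 = 4^2 + 4; sub 5 for 4: 5^2 + 5; = 30; G_1 = 30−1 = 29
step 1: 29 = 5^2 + 4; sub 6 for 5: 6^2 + 4; = 40; G_2 = 40−1 = 39
step 2: 39 = 6^2 + 3; sub 7 for 6: 7^2 + 3; = 52; G_3 = 52−1 = 51
step 3: 51 = 7^2 + 2; sub 8 for 7: 8^2 + 2; = 66; G_4 = 66−1 = 65
step 4: 65 = 8^2 + 1; sub 9 for 8: 9^2 + 1; = 82; G_5 = 82−1 = 81
step 5: 81 = 9^2; sub 10 for 9: 10^2; = 100; G_6 = 100−1 = 99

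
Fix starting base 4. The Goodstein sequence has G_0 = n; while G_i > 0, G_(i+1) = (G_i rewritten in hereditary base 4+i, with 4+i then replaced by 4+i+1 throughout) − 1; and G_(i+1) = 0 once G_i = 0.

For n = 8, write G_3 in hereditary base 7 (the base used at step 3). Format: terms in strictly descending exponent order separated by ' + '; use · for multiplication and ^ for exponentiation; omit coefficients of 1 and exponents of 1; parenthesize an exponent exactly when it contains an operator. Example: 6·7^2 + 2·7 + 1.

7 + 2

i=0: 8 = 2·4 (b=4); 4→5: 2·5 = 10; 10−1 = 9
i=1: 9 = 5 + 4 (b=5); 5→6: 6 + 4 = 10; 10−1 = 9
i=2: 9 = 6 + 3 (b=6); 6→7: 7 + 3 = 10; 10−1 = 9
i=3: 9 = 7 + 2 (b=7); 7→8: 8 + 2 = 10; 10−1 = 9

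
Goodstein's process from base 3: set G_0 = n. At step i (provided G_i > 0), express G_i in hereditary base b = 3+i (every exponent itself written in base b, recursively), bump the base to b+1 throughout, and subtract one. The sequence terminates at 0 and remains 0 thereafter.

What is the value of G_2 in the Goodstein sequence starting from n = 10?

24

10 —HB3→ 3^2 + 1 —bump→ 4^2 + 1 = 17 —(−1)→ 16
16 —HB4→ 4^2 —bump→ 5^2 = 25 —(−1)→ 24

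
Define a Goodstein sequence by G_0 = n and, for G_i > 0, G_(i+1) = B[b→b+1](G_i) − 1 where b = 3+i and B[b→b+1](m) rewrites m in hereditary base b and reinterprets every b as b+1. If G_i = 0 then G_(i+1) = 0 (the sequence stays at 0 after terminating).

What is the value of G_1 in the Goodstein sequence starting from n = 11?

17

step 0: 11 = 3^2 + 2; sub 4 for 3: 4^2 + 2; = 18; G_1 = 18−1 = 17
step 1: 17 = 4^2 + 1; sub 5 for 4: 5^2 + 1; = 26; G_2 = 26−1 = 25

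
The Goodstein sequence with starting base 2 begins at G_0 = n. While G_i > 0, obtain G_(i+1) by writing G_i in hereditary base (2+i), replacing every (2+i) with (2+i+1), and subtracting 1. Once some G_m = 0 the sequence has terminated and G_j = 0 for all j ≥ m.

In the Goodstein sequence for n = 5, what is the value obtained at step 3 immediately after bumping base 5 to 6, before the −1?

776

G_0 = 5. HB_2(5) = 2^2 + 1. Bump = 28. G_1 = 27.
G_1 = 27. HB_3(27) = 3^3. Bump = 256. G_2 = 255.
G_2 = 255. HB_4(255) = 3·4^3 + 3·4^2 + 3·4 + 3. Bump = 468. G_3 = 467.
G_3 = 467. HB_5(467) = 3·5^3 + 3·5^2 + 3·5 + 2. Bump = 776. G_4 = 775.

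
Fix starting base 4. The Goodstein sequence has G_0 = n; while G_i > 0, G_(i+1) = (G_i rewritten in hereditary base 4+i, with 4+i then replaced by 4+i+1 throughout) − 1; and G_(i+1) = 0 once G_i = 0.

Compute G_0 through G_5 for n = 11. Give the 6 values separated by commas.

i=0: 11 = 2·4 + 3 (b=4); 4→5: 2·5 + 3 = 13; 13−1 = 12
i=1: 12 = 2·5 + 2 (b=5); 5→6: 2·6 + 2 = 14; 14−1 = 13
i=2: 13 = 2·6 + 1 (b=6); 6→7: 2·7 + 1 = 15; 15−1 = 14
i=3: 14 = 2·7 (b=7); 7→8: 2·8 = 16; 16−1 = 15
i=4: 15 = 8 + 7 (b=8); 8→9: 9 + 7 = 16; 16−1 = 15

11, 12, 13, 14, 15, 15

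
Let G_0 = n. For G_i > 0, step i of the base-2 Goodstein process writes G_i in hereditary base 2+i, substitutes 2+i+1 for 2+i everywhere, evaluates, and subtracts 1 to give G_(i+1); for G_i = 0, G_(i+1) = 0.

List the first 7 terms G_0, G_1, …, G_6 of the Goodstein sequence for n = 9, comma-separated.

9, 81, 1023, 9842, 140743, 2471826, 50333399

[0] 9 ≡ 2^(2 + 1) + 1 (base 2). Lift 3: 82. −1: 81.
[1] 81 ≡ 3^(3 + 1) (base 3). Lift 4: 1024. −1: 1023.
[2] 1023 ≡ 3·4^4 + 3·4^3 + 3·4^2 + 3·4 + 3 (base 4). Lift 5: 9843. −1: 9842.
[3] 9842 ≡ 3·5^5 + 3·5^3 + 3·5^2 + 3·5 + 2 (base 5). Lift 6: 140744. −1: 140743.
[4] 140743 ≡ 3·6^6 + 3·6^3 + 3·6^2 + 3·6 + 1 (base 6). Lift 7: 2471827. −1: 2471826.
[5] 2471826 ≡ 3·7^7 + 3·7^3 + 3·7^2 + 3·7 (base 7). Lift 8: 50333400. −1: 50333399.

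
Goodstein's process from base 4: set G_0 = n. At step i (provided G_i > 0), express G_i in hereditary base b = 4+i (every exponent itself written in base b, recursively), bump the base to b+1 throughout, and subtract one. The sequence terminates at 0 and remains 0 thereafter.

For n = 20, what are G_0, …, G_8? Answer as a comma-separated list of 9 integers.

20, 29, 39, 51, 65, 81, 99, 107, 115

[0] 20 ≡ 4^2 + 4 (base 4). Lift 5: 30. −1: 29.
[1] 29 ≡ 5^2 + 4 (base 5). Lift 6: 40. −1: 39.
[2] 39 ≡ 6^2 + 3 (base 6). Lift 7: 52. −1: 51.
[3] 51 ≡ 7^2 + 2 (base 7). Lift 8: 66. −1: 65.
[4] 65 ≡ 8^2 + 1 (base 8). Lift 9: 82. −1: 81.
[5] 81 ≡ 9^2 (base 9). Lift 10: 100. −1: 99.
[6] 99 ≡ 9·10 + 9 (base 10). Lift 11: 108. −1: 107.
[7] 107 ≡ 9·11 + 8 (base 11). Lift 12: 116. −1: 115.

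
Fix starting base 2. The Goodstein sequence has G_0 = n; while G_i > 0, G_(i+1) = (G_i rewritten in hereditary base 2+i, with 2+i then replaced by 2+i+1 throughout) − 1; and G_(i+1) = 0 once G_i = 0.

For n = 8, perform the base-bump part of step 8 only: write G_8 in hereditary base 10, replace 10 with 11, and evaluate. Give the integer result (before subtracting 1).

570623341476

8 —HB2→ 2^(2 + 1) —bump→ 3^(3 + 1) = 81 —(−1)→ 80
80 —HB3→ 2·3^3 + 2·3^2 + 2·3 + 2 —bump→ 2·4^4 + 2·4^2 + 2·4 + 2 = 554 —(−1)→ 553
553 —HB4→ 2·4^4 + 2·4^2 + 2·4 + 1 —bump→ 2·5^5 + 2·5^2 + 2·5 + 1 = 6311 —(−1)→ 6310
6310 —HB5→ 2·5^5 + 2·5^2 + 2·5 —bump→ 2·6^6 + 2·6^2 + 2·6 = 93396 —(−1)→ 93395
93395 —HB6→ 2·6^6 + 2·6^2 + 6 + 5 —bump→ 2·7^7 + 2·7^2 + 7 + 5 = 1647196 —(−1)→ 1647195
1647195 —HB7→ 2·7^7 + 2·7^2 + 7 + 4 —bump→ 2·8^8 + 2·8^2 + 8 + 4 = 33554572 —(−1)→ 33554571
33554571 —HB8→ 2·8^8 + 2·8^2 + 8 + 3 —bump→ 2·9^9 + 2·9^2 + 9 + 3 = 774841152 —(−1)→ 774841151
774841151 —HB9→ 2·9^9 + 2·9^2 + 9 + 2 —bump→ 2·10^10 + 2·10^2 + 10 + 2 = 20000000212 —(−1)→ 20000000211
20000000211 —HB10→ 2·10^10 + 2·10^2 + 10 + 1 —bump→ 2·11^11 + 2·11^2 + 11 + 1 = 570623341476 —(−1)→ 570623341475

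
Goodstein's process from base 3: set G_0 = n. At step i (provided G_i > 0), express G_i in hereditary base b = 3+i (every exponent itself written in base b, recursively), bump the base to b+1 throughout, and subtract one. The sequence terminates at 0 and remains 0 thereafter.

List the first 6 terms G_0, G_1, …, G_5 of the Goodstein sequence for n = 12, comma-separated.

[0] 12 ≡ 3^2 + 3 (base 3). Lift 4: 20. −1: 19.
[1] 19 ≡ 4^2 + 3 (base 4). Lift 5: 28. −1: 27.
[2] 27 ≡ 5^2 + 2 (base 5). Lift 6: 38. −1: 37.
[3] 37 ≡ 6^2 + 1 (base 6). Lift 7: 50. −1: 49.
[4] 49 ≡ 7^2 (base 7). Lift 8: 64. −1: 63.

12, 19, 27, 37, 49, 63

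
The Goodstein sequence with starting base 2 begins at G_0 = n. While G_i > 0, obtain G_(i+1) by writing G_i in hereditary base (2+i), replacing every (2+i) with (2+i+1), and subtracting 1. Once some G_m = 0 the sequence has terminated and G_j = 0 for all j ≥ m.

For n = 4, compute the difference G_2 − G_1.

G_0=4  [base 2] 2^2  →[2↦3]→  3^3 = 27  −1 ⇒ G_1=26
G_1=26  [base 3] 2·3^2 + 2·3 + 2  →[3↦4]→  2·4^2 + 2·4 + 2 = 42  −1 ⇒ G_2=41

15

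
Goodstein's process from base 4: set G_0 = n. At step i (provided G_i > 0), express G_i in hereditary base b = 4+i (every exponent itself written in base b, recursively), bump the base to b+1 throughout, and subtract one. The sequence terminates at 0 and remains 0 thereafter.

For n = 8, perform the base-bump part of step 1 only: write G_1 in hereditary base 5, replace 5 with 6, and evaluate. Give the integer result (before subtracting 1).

10

G_0 = 8. HB_4(8) = 2·4. Bump = 10. G_1 = 9.
G_1 = 9. HB_5(9) = 5 + 4. Bump = 10. G_2 = 9.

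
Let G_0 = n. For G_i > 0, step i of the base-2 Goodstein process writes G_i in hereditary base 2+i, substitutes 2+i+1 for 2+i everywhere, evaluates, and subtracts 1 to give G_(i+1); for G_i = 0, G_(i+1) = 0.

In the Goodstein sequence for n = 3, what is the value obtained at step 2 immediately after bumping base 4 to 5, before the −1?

G_0 = 3. HB_2(3) = 2 + 1. Bump = 4. G_1 = 3.
G_1 = 3. HB_3(3) = 3. Bump = 4. G_2 = 3.
G_2 = 3. HB_4(3) = 3. Bump = 3. G_3 = 2.

3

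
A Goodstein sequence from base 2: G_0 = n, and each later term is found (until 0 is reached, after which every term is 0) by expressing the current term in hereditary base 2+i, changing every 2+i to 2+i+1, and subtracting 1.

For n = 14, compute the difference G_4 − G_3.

G_0=14  [base 2] 2^(2 + 1) + 2^2 + 2  →[2↦3]→  3^(3 + 1) + 3^3 + 3 = 111  −1 ⇒ G_1=110
G_1=110  [base 3] 3^(3 + 1) + 3^3 + 2  →[3↦4]→  4^(4 + 1) + 4^4 + 2 = 1282  −1 ⇒ G_2=1281
G_2=1281  [base 4] 4^(4 + 1) + 4^4 + 1  →[4↦5]→  5^(5 + 1) + 5^5 + 1 = 18751  −1 ⇒ G_3=18750
G_3=18750  [base 5] 5^(5 + 1) + 5^5  →[5↦6]→  6^(6 + 1) + 6^6 = 326592  −1 ⇒ G_4=326591

307841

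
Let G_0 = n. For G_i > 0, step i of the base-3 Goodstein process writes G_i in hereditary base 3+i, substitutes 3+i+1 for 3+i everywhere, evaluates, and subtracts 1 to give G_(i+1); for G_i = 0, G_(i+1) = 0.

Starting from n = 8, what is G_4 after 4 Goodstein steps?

11

i=0: 8 = 2·3 + 2 (b=3); 3→4: 2·4 + 2 = 10; 10−1 = 9
i=1: 9 = 2·4 + 1 (b=4); 4→5: 2·5 + 1 = 11; 11−1 = 10
i=2: 10 = 2·5 (b=5); 5→6: 2·6 = 12; 12−1 = 11
i=3: 11 = 6 + 5 (b=6); 6→7: 7 + 5 = 12; 12−1 = 11
i=4: 11 = 7 + 4 (b=7); 7→8: 8 + 4 = 12; 12−1 = 11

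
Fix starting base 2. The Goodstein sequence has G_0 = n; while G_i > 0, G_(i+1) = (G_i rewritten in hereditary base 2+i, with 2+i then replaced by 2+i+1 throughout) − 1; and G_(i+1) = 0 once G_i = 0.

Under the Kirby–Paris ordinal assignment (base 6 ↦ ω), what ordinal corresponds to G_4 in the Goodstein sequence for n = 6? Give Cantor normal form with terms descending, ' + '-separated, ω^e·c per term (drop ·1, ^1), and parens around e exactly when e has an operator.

ω^5·5 + ω^4·5 + ω^3·5 + ω^2·5 + ω·5 + 5

i=0: 6 = 2^2 + 2 (b=2); 2→3: 3^3 + 3 = 30; 30−1 = 29
i=1: 29 = 3^3 + 2 (b=3); 3→4: 4^4 + 2 = 258; 258−1 = 257
i=2: 257 = 4^4 + 1 (b=4); 4→5: 5^5 + 1 = 3126; 3126−1 = 3125
i=3: 3125 = 5^5 (b=5); 5→6: 6^6 = 46656; 46656−1 = 46655
i=4: 46655 = 5·6^5 + 5·6^4 + 5·6^3 + 5·6^2 + 5·6 + 5 (b=6); 6→7: 5·7^5 + 5·7^4 + 5·7^3 + 5·7^2 + 5·7 + 5 = 98040; 98040−1 = 98039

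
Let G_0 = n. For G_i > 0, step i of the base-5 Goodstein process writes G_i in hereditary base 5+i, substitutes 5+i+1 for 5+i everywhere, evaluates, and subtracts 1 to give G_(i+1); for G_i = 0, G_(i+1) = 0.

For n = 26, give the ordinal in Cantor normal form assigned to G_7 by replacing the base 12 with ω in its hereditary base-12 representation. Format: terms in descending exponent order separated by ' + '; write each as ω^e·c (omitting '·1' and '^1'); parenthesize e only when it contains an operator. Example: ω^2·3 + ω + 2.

ω·6 + 1

[0] 26 ≡ 5^2 + 1 (base 5). Lift 6: 37. −1: 36.
[1] 36 ≡ 6^2 (base 6). Lift 7: 49. −1: 48.
[2] 48 ≡ 6·7 + 6 (base 7). Lift 8: 54. −1: 53.
[3] 53 ≡ 6·8 + 5 (base 8). Lift 9: 59. −1: 58.
[4] 58 ≡ 6·9 + 4 (base 9). Lift 10: 64. −1: 63.
[5] 63 ≡ 6·10 + 3 (base 10). Lift 11: 69. −1: 68.
[6] 68 ≡ 6·11 + 2 (base 11). Lift 12: 74. −1: 73.
[7] 73 ≡ 6·12 + 1 (base 12). Lift 13: 79. −1: 78.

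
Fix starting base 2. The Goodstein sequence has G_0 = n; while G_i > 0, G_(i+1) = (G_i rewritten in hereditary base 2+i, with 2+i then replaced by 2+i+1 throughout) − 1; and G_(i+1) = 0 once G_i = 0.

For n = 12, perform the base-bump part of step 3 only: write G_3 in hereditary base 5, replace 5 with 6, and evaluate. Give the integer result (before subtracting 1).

280020

step 0: 12 = 2^(2 + 1) + 2^2; sub 3 for 2: 3^(3 + 1) + 3^3; = 108; G_1 = 108−1 = 107
step 1: 107 = 3^(3 + 1) + 2·3^2 + 2·3 + 2; sub 4 for 3: 4^(4 + 1) + 2·4^2 + 2·4 + 2; = 1066; G_2 = 1066−1 = 1065
step 2: 1065 = 4^(4 + 1) + 2·4^2 + 2·4 + 1; sub 5 for 4: 5^(5 + 1) + 2·5^2 + 2·5 + 1; = 15686; G_3 = 15686−1 = 15685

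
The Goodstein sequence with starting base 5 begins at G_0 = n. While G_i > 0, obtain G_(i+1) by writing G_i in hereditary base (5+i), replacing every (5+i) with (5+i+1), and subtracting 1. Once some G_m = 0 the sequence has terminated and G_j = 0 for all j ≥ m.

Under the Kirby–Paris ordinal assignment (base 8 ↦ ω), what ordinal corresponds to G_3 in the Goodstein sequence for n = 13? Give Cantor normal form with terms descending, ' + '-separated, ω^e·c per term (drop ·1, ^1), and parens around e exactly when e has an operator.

ω·2

[0] 13 ≡ 2·5 + 3 (base 5). Lift 6: 15. −1: 14.
[1] 14 ≡ 2·6 + 2 (base 6). Lift 7: 16. −1: 15.
[2] 15 ≡ 2·7 + 1 (base 7). Lift 8: 17. −1: 16.
[3] 16 ≡ 2·8 (base 8). Lift 9: 18. −1: 17.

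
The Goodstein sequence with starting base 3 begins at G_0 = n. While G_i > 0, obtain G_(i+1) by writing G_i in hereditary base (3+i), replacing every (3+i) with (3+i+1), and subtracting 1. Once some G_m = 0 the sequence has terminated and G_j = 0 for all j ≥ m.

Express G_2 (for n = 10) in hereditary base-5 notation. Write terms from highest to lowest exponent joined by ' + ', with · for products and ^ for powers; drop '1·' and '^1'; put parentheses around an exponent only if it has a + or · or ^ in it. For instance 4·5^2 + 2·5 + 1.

10 —HB3→ 3^2 + 1 —bump→ 4^2 + 1 = 17 —(−1)→ 16
16 —HB4→ 4^2 —bump→ 5^2 = 25 —(−1)→ 24
24 —HB5→ 4·5 + 4 —bump→ 4·6 + 4 = 28 —(−1)→ 27

4·5 + 4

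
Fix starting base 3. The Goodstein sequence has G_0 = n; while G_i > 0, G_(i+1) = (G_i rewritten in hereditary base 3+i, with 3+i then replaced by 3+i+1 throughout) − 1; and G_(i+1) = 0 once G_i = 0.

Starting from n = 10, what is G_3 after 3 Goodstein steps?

base 3: 10 = 3^2 + 1; at 4: 4^2 + 1 = 17; next = 16
base 4: 16 = 4^2; at 5: 5^2 = 25; next = 24
base 5: 24 = 4·5 + 4; at 6: 4·6 + 4 = 28; next = 27
base 6: 27 = 4·6 + 3; at 7: 4·7 + 3 = 31; next = 30

27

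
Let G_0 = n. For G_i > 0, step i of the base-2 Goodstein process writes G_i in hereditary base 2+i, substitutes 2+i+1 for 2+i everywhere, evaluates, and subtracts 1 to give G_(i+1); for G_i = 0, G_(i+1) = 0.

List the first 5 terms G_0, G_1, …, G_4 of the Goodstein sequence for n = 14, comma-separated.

14, 110, 1281, 18750, 326591

i=0: 14 = 2^(2 + 1) + 2^2 + 2 (b=2); 2→3: 3^(3 + 1) + 3^3 + 3 = 111; 111−1 = 110
i=1: 110 = 3^(3 + 1) + 3^3 + 2 (b=3); 3→4: 4^(4 + 1) + 4^4 + 2 = 1282; 1282−1 = 1281
i=2: 1281 = 4^(4 + 1) + 4^4 + 1 (b=4); 4→5: 5^(5 + 1) + 5^5 + 1 = 18751; 18751−1 = 18750
i=3: 18750 = 5^(5 + 1) + 5^5 (b=5); 5→6: 6^(6 + 1) + 6^6 = 326592; 326592−1 = 326591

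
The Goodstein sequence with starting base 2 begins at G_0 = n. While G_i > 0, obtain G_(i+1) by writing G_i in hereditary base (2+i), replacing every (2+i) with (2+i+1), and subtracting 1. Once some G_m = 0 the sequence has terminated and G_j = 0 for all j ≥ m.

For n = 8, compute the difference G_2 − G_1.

8 —HB2→ 2^(2 + 1) —bump→ 3^(3 + 1) = 81 —(−1)→ 80
80 —HB3→ 2·3^3 + 2·3^2 + 2·3 + 2 —bump→ 2·4^4 + 2·4^2 + 2·4 + 2 = 554 —(−1)→ 553

473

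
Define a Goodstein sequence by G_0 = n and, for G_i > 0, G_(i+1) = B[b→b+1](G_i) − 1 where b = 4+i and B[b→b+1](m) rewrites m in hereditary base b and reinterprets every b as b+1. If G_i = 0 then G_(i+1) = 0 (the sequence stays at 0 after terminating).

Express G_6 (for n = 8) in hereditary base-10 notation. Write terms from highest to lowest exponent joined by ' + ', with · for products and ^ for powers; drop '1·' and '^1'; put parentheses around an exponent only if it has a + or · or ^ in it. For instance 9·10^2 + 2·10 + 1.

9

base 4: 8 = 2·4; at 5: 2·5 = 10; next = 9
base 5: 9 = 5 + 4; at 6: 6 + 4 = 10; next = 9
base 6: 9 = 6 + 3; at 7: 7 + 3 = 10; next = 9
base 7: 9 = 7 + 2; at 8: 8 + 2 = 10; next = 9
base 8: 9 = 8 + 1; at 9: 9 + 1 = 10; next = 9
base 9: 9 = 9; at 10: 10 = 10; next = 9
base 10: 9 = 9; at 11: 9 = 9; next = 8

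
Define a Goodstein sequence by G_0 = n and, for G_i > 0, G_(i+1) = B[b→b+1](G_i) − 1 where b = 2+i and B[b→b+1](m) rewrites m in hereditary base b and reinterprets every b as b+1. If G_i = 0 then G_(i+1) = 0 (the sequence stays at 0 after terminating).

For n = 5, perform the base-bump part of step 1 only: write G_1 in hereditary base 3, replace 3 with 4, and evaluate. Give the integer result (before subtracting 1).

[0] 5 ≡ 2^2 + 1 (base 2). Lift 3: 28. −1: 27.
[1] 27 ≡ 3^3 (base 3). Lift 4: 256. −1: 255.

256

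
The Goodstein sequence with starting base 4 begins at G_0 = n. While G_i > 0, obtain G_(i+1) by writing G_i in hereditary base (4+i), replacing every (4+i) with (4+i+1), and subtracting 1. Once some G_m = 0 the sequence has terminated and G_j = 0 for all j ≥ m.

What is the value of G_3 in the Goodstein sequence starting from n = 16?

G_0=16  [base 4] 4^2  →[4↦5]→  5^2 = 25  −1 ⇒ G_1=24
G_1=24  [base 5] 4·5 + 4  →[5↦6]→  4·6 + 4 = 28  −1 ⇒ G_2=27
G_2=27  [base 6] 4·6 + 3  →[6↦7]→  4·7 + 3 = 31  −1 ⇒ G_3=30
G_3=30  [base 7] 4·7 + 2  →[7↦8]→  4·8 + 2 = 34  −1 ⇒ G_4=33

30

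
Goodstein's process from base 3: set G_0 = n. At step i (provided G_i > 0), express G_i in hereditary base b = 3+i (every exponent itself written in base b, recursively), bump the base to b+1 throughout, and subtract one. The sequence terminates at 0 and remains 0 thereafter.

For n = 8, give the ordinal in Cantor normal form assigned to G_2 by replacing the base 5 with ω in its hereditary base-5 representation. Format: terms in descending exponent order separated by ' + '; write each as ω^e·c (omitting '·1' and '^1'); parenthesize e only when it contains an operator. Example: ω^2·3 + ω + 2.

8 —HB3→ 2·3 + 2 —bump→ 2·4 + 2 = 10 —(−1)→ 9
9 —HB4→ 2·4 + 1 —bump→ 2·5 + 1 = 11 —(−1)→ 10
10 —HB5→ 2·5 —bump→ 2·6 = 12 —(−1)→ 11

ω·2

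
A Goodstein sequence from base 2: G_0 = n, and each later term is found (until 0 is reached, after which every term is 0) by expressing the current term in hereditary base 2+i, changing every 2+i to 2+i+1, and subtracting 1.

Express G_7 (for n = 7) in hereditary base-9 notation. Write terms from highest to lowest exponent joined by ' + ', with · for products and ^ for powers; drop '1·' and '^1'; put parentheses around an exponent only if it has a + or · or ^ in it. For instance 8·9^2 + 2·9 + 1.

G_0 = 7. HB_2(7) = 2^2 + 2 + 1. Bump = 31. G_1 = 30.
G_1 = 30. HB_3(30) = 3^3 + 3. Bump = 260. G_2 = 259.
G_2 = 259. HB_4(259) = 4^4 + 3. Bump = 3128. G_3 = 3127.
G_3 = 3127. HB_5(3127) = 5^5 + 2. Bump = 46658. G_4 = 46657.
G_4 = 46657. HB_6(46657) = 6^6 + 1. Bump = 823544. G_5 = 823543.
G_5 = 823543. HB_7(823543) = 7^7. Bump = 16777216. G_6 = 16777215.
G_6 = 16777215. HB_8(16777215) = 7·8^7 + 7·8^6 + 7·8^5 + 7·8^4 + 7·8^3 + 7·8^2 + 7·8 + 7. Bump = 37665880. G_7 = 37665879.
G_7 = 37665879. HB_9(37665879) = 7·9^7 + 7·9^6 + 7·9^5 + 7·9^4 + 7·9^3 + 7·9^2 + 7·9 + 6. Bump = 77777776. G_8 = 77777775.

7·9^7 + 7·9^6 + 7·9^5 + 7·9^4 + 7·9^3 + 7·9^2 + 7·9 + 6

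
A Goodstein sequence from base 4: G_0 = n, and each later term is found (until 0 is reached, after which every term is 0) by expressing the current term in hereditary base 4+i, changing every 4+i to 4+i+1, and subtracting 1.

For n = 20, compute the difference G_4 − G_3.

G_0=20  [base 4] 4^2 + 4  →[4↦5]→  5^2 + 5 = 30  −1 ⇒ G_1=29
G_1=29  [base 5] 5^2 + 4  →[5↦6]→  6^2 + 4 = 40  −1 ⇒ G_2=39
G_2=39  [base 6] 6^2 + 3  →[6↦7]→  7^2 + 3 = 52  −1 ⇒ G_3=51
G_3=51  [base 7] 7^2 + 2  →[7↦8]→  8^2 + 2 = 66  −1 ⇒ G_4=65

14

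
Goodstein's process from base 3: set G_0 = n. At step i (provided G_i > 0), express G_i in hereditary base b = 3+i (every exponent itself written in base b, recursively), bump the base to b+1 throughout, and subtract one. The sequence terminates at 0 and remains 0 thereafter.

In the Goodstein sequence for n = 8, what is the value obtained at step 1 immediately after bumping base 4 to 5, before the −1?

8 —HB3→ 2·3 + 2 —bump→ 2·4 + 2 = 10 —(−1)→ 9
9 —HB4→ 2·4 + 1 —bump→ 2·5 + 1 = 11 —(−1)→ 10

11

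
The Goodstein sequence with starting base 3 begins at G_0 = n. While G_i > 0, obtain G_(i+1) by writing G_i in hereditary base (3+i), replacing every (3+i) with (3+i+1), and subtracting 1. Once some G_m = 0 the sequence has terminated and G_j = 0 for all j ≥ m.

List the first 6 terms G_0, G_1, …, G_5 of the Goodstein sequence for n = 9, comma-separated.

9, 15, 17, 19, 21, 23

9 —HB3→ 3^2 —bump→ 4^2 = 16 —(−1)→ 15
15 —HB4→ 3·4 + 3 —bump→ 3·5 + 3 = 18 —(−1)→ 17
17 —HB5→ 3·5 + 2 —bump→ 3·6 + 2 = 20 —(−1)→ 19
19 —HB6→ 3·6 + 1 —bump→ 3·7 + 1 = 22 —(−1)→ 21
21 —HB7→ 3·7 —bump→ 3·8 = 24 —(−1)→ 23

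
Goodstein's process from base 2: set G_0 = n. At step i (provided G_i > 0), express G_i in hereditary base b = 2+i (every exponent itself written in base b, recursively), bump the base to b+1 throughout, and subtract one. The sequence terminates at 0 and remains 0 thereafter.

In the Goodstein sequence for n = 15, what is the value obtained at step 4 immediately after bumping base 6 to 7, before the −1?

6588345

G_0 = 15. HB_2(15) = 2^(2 + 1) + 2^2 + 2 + 1. Bump = 112. G_1 = 111.
G_1 = 111. HB_3(111) = 3^(3 + 1) + 3^3 + 3. Bump = 1284. G_2 = 1283.
G_2 = 1283. HB_4(1283) = 4^(4 + 1) + 4^4 + 3. Bump = 18753. G_3 = 18752.
G_3 = 18752. HB_5(18752) = 5^(5 + 1) + 5^5 + 2. Bump = 326594. G_4 = 326593.
G_4 = 326593. HB_6(326593) = 6^(6 + 1) + 6^6 + 1. Bump = 6588345. G_5 = 6588344.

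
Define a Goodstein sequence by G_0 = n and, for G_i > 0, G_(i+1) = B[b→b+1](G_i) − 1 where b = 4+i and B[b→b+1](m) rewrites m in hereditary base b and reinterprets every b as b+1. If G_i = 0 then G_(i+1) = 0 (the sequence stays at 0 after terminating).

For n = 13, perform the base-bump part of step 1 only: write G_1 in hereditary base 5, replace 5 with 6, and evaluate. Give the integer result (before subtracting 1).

18

base 4: 13 = 3·4 + 1; at 5: 3·5 + 1 = 16; next = 15
base 5: 15 = 3·5; at 6: 3·6 = 18; next = 17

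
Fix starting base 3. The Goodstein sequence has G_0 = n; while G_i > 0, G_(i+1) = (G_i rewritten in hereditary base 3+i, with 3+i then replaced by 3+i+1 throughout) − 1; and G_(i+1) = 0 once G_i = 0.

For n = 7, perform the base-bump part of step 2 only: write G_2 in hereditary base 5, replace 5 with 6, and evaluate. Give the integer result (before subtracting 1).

10

(0) 7|_3 = 2·3 + 1 ↦ 2·4 + 1|_4 = 9 ⇒ 8
(1) 8|_4 = 2·4 ↦ 2·5|_5 = 10 ⇒ 9
(2) 9|_5 = 5 + 4 ↦ 6 + 4|_6 = 10 ⇒ 9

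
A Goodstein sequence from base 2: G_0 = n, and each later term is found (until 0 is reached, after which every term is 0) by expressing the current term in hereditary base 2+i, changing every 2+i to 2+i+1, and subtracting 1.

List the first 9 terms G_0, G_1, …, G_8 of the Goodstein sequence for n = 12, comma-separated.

[0] 12 ≡ 2^(2 + 1) + 2^2 (base 2). Lift 3: 108. −1: 107.
[1] 107 ≡ 3^(3 + 1) + 2·3^2 + 2·3 + 2 (base 3). Lift 4: 1066. −1: 1065.
[2] 1065 ≡ 4^(4 + 1) + 2·4^2 + 2·4 + 1 (base 4). Lift 5: 15686. −1: 15685.
[3] 15685 ≡ 5^(5 + 1) + 2·5^2 + 2·5 (base 5). Lift 6: 280020. −1: 280019.
[4] 280019 ≡ 6^(6 + 1) + 2·6^2 + 6 + 5 (base 6). Lift 7: 5764911. −1: 5764910.
[5] 5764910 ≡ 7^(7 + 1) + 2·7^2 + 7 + 4 (base 7). Lift 8: 134217868. −1: 134217867.
[6] 134217867 ≡ 8^(8 + 1) + 2·8^2 + 8 + 3 (base 8). Lift 9: 3486784575. −1: 3486784574.
[7] 3486784574 ≡ 9^(9 + 1) + 2·9^2 + 9 + 2 (base 9). Lift 10: 100000000212. −1: 100000000211.

12, 107, 1065, 15685, 280019, 5764910, 134217867, 3486784574, 100000000211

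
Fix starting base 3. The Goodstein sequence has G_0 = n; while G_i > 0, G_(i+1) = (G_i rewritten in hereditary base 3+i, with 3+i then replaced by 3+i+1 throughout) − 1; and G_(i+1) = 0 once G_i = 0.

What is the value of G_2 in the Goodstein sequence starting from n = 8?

(0) 8|_3 = 2·3 + 2 ↦ 2·4 + 2|_4 = 10 ⇒ 9
(1) 9|_4 = 2·4 + 1 ↦ 2·5 + 1|_5 = 11 ⇒ 10
(2) 10|_5 = 2·5 ↦ 2·6|_6 = 12 ⇒ 11

10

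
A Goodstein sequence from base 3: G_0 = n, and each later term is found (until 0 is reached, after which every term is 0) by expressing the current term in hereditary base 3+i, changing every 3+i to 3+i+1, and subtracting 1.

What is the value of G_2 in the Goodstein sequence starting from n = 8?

G_0=8  [base 3] 2·3 + 2  →[3↦4]→  2·4 + 2 = 10  −1 ⇒ G_1=9
G_1=9  [base 4] 2·4 + 1  →[4↦5]→  2·5 + 1 = 11  −1 ⇒ G_2=10

10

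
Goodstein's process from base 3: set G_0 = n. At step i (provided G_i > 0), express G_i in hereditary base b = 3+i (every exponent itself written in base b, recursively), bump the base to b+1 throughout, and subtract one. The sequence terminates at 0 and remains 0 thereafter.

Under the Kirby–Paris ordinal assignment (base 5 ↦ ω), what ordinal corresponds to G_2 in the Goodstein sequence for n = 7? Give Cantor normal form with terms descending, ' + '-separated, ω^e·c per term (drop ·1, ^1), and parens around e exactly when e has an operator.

G_0 = 7. HB_3(7) = 2·3 + 1. Bump = 9. G_1 = 8.
G_1 = 8. HB_4(8) = 2·4. Bump = 10. G_2 = 9.

ω + 4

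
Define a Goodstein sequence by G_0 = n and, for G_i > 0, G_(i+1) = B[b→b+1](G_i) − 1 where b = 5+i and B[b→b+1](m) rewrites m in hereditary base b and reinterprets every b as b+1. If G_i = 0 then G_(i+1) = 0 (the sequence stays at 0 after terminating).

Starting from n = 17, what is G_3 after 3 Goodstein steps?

23

17 —HB5→ 3·5 + 2 —bump→ 3·6 + 2 = 20 —(−1)→ 19
19 —HB6→ 3·6 + 1 —bump→ 3·7 + 1 = 22 —(−1)→ 21
21 —HB7→ 3·7 —bump→ 3·8 = 24 —(−1)→ 23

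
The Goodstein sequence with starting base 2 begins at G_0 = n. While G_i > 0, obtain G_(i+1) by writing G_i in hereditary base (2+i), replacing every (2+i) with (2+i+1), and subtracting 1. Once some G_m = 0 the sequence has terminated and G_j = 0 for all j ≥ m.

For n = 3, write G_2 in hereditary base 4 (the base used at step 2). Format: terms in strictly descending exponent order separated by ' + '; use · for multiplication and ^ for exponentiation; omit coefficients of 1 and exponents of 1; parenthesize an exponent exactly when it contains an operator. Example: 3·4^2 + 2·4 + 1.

3

base 2: 3 = 2 + 1; at 3: 3 + 1 = 4; next = 3
base 3: 3 = 3; at 4: 4 = 4; next = 3
base 4: 3 = 3; at 5: 3 = 3; next = 2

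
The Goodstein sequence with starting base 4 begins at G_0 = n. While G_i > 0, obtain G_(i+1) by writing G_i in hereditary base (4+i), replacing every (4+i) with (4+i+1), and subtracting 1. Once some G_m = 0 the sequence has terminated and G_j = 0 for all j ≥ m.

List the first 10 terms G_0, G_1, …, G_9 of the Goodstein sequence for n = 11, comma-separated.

11, 12, 13, 14, 15, 15, 15, 15, 15, 15

G_0=11  [base 4] 2·4 + 3  →[4↦5]→  2·5 + 3 = 13  −1 ⇒ G_1=12
G_1=12  [base 5] 2·5 + 2  →[5↦6]→  2·6 + 2 = 14  −1 ⇒ G_2=13
G_2=13  [base 6] 2·6 + 1  →[6↦7]→  2·7 + 1 = 15  −1 ⇒ G_3=14
G_3=14  [base 7] 2·7  →[7↦8]→  2·8 = 16  −1 ⇒ G_4=15
G_4=15  [base 8] 8 + 7  →[8↦9]→  9 + 7 = 16  −1 ⇒ G_5=15
G_5=15  [base 9] 9 + 6  →[9↦10]→  10 + 6 = 16  −1 ⇒ G_6=15
G_6=15  [base 10] 10 + 5  →[10↦11]→  11 + 5 = 16  −1 ⇒ G_7=15
G_7=15  [base 11] 11 + 4  →[11↦12]→  12 + 4 = 16  −1 ⇒ G_8=15
G_8=15  [base 12] 12 + 3  →[12↦13]→  13 + 3 = 16  −1 ⇒ G_9=15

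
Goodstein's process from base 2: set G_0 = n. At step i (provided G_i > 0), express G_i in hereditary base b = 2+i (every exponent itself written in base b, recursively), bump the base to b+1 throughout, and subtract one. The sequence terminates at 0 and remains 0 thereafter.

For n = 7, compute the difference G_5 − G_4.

G_0=7  [base 2] 2^2 + 2 + 1  →[2↦3]→  3^3 + 3 + 1 = 31  −1 ⇒ G_1=30
G_1=30  [base 3] 3^3 + 3  →[3↦4]→  4^4 + 4 = 260  −1 ⇒ G_2=259
G_2=259  [base 4] 4^4 + 3  →[4↦5]→  5^5 + 3 = 3128  −1 ⇒ G_3=3127
G_3=3127  [base 5] 5^5 + 2  →[5↦6]→  6^6 + 2 = 46658  −1 ⇒ G_4=46657
G_4=46657  [base 6] 6^6 + 1  →[6↦7]→  7^7 + 1 = 823544  −1 ⇒ G_5=823543

776886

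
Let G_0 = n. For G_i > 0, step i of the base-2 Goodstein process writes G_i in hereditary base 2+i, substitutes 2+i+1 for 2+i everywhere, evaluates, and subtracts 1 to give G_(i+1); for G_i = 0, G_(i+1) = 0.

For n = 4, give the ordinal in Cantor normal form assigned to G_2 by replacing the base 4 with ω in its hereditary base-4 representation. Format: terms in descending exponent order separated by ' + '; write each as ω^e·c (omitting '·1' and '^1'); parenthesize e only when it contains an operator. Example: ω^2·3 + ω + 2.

G_0 = 4. HB_2(4) = 2^2. Bump = 27. G_1 = 26.
G_1 = 26. HB_3(26) = 2·3^2 + 2·3 + 2. Bump = 42. G_2 = 41.
G_2 = 41. HB_4(41) = 2·4^2 + 2·4 + 1. Bump = 61. G_3 = 60.

ω^2·2 + ω·2 + 1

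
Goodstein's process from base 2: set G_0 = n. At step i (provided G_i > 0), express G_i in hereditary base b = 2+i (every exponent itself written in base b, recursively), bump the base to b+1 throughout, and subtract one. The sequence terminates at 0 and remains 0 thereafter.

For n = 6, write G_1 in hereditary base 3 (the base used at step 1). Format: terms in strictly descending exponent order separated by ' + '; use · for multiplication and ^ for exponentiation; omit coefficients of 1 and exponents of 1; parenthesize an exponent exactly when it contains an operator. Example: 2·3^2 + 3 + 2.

3^3 + 2

6 —HB2→ 2^2 + 2 —bump→ 3^3 + 3 = 30 —(−1)→ 29
29 —HB3→ 3^3 + 2 —bump→ 4^4 + 2 = 258 —(−1)→ 257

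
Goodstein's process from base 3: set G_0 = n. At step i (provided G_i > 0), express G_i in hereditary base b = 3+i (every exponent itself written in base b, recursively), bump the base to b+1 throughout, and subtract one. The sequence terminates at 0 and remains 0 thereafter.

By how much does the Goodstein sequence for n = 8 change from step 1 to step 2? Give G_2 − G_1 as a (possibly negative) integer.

G_0 = 8. HB_3(8) = 2·3 + 2. Bump = 10. G_1 = 9.
G_1 = 9. HB_4(9) = 2·4 + 1. Bump = 11. G_2 = 10.

1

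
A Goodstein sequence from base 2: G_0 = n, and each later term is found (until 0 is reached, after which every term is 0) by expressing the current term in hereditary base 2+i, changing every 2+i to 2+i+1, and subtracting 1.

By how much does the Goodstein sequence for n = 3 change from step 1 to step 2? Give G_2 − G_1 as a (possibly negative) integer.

base 2: 3 = 2 + 1; at 3: 3 + 1 = 4; next = 3
base 3: 3 = 3; at 4: 4 = 4; next = 3

0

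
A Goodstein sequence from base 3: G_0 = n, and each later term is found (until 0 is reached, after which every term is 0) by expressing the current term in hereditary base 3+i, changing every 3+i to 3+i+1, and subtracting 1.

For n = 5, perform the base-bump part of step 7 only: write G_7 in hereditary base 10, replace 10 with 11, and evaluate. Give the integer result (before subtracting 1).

1

(0) 5|_3 = 3 + 2 ↦ 4 + 2|_4 = 6 ⇒ 5
(1) 5|_4 = 4 + 1 ↦ 5 + 1|_5 = 6 ⇒ 5
(2) 5|_5 = 5 ↦ 6|_6 = 6 ⇒ 5
(3) 5|_6 = 5 ↦ 5|_7 = 5 ⇒ 4
(4) 4|_7 = 4 ↦ 4|_8 = 4 ⇒ 3
(5) 3|_8 = 3 ↦ 3|_9 = 3 ⇒ 2
(6) 2|_9 = 2 ↦ 2|_10 = 2 ⇒ 1
(7) 1|_10 = 1 ↦ 1|_11 = 1 ⇒ 0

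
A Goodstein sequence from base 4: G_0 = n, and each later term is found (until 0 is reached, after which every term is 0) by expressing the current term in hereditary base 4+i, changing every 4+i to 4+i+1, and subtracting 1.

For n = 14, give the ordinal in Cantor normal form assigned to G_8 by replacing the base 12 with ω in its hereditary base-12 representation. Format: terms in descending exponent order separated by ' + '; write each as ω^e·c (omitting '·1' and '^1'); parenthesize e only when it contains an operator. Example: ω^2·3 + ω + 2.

G_0 = 14. HB_4(14) = 3·4 + 2. Bump = 17. G_1 = 16.
G_1 = 16. HB_5(16) = 3·5 + 1. Bump = 19. G_2 = 18.
G_2 = 18. HB_6(18) = 3·6. Bump = 21. G_3 = 20.
G_3 = 20. HB_7(20) = 2·7 + 6. Bump = 22. G_4 = 21.
G_4 = 21. HB_8(21) = 2·8 + 5. Bump = 23. G_5 = 22.
G_5 = 22. HB_9(22) = 2·9 + 4. Bump = 24. G_6 = 23.
G_6 = 23. HB_10(23) = 2·10 + 3. Bump = 25. G_7 = 24.
G_7 = 24. HB_11(24) = 2·11 + 2. Bump = 26. G_8 = 25.

ω·2 + 1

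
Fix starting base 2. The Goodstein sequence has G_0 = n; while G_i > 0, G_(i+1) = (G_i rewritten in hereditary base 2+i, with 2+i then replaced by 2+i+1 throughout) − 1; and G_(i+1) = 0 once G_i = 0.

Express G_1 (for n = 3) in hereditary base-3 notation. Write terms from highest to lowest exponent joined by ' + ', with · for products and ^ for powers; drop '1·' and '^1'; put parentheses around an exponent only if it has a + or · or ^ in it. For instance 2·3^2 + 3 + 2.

i=0: 3 = 2 + 1 (b=2); 2→3: 3 + 1 = 4; 4−1 = 3
i=1: 3 = 3 (b=3); 3→4: 4 = 4; 4−1 = 3

3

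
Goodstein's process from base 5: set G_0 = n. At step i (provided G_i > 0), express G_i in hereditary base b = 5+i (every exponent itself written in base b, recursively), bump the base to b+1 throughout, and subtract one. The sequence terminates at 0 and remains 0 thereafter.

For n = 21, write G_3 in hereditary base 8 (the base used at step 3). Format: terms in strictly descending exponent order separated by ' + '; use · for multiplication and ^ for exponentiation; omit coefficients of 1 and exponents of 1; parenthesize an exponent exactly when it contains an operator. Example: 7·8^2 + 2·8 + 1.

3·8 + 5

[0] 21 ≡ 4·5 + 1 (base 5). Lift 6: 25. −1: 24.
[1] 24 ≡ 4·6 (base 6). Lift 7: 28. −1: 27.
[2] 27 ≡ 3·7 + 6 (base 7). Lift 8: 30. −1: 29.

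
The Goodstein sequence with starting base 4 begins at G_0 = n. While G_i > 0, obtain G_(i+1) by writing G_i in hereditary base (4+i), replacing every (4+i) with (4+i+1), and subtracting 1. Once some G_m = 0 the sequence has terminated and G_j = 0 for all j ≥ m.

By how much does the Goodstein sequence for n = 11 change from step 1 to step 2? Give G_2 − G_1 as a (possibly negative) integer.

base 4: 11 = 2·4 + 3; at 5: 2·5 + 3 = 13; next = 12
base 5: 12 = 2·5 + 2; at 6: 2·6 + 2 = 14; next = 13

1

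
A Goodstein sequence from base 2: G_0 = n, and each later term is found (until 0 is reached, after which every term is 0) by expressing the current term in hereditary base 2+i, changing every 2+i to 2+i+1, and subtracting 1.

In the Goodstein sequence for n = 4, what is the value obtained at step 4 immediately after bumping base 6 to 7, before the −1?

i=0: 4 = 2^2 (b=2); 2→3: 3^3 = 27; 27−1 = 26
i=1: 26 = 2·3^2 + 2·3 + 2 (b=3); 3→4: 2·4^2 + 2·4 + 2 = 42; 42−1 = 41
i=2: 41 = 2·4^2 + 2·4 + 1 (b=4); 4→5: 2·5^2 + 2·5 + 1 = 61; 61−1 = 60
i=3: 60 = 2·5^2 + 2·5 (b=5); 5→6: 2·6^2 + 2·6 = 84; 84−1 = 83
i=4: 83 = 2·6^2 + 6 + 5 (b=6); 6→7: 2·7^2 + 7 + 5 = 110; 110−1 = 109

110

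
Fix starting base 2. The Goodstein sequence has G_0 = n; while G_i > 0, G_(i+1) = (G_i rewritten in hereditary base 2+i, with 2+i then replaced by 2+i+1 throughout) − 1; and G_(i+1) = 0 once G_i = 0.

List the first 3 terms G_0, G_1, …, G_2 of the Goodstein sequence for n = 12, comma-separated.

i=0: 12 = 2^(2 + 1) + 2^2 (b=2); 2→3: 3^(3 + 1) + 3^3 = 108; 108−1 = 107
i=1: 107 = 3^(3 + 1) + 2·3^2 + 2·3 + 2 (b=3); 3→4: 4^(4 + 1) + 2·4^2 + 2·4 + 2 = 1066; 1066−1 = 1065

12, 107, 1065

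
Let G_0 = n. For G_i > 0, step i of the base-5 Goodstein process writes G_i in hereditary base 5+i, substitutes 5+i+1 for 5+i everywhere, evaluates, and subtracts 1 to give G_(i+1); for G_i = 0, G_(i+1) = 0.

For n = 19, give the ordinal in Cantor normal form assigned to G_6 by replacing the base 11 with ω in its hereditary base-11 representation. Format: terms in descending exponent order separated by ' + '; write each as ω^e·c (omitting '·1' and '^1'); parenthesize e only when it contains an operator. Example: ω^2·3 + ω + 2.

[0] 19 ≡ 3·5 + 4 (base 5). Lift 6: 22. −1: 21.
[1] 21 ≡ 3·6 + 3 (base 6). Lift 7: 24. −1: 23.
[2] 23 ≡ 3·7 + 2 (base 7). Lift 8: 26. −1: 25.
[3] 25 ≡ 3·8 + 1 (base 8). Lift 9: 28. −1: 27.
[4] 27 ≡ 3·9 (base 9). Lift 10: 30. −1: 29.
[5] 29 ≡ 2·10 + 9 (base 10). Lift 11: 31. −1: 30.

ω·2 + 8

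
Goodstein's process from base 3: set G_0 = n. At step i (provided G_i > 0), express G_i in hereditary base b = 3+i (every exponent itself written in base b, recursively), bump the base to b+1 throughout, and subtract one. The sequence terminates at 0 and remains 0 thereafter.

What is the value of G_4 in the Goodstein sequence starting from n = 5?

4

step 0: 5 = 3 + 2; sub 4 for 3: 4 + 2; = 6; G_1 = 6−1 = 5
step 1: 5 = 4 + 1; sub 5 for 4: 5 + 1; = 6; G_2 = 6−1 = 5
step 2: 5 = 5; sub 6 for 5: 6; = 6; G_3 = 6−1 = 5
step 3: 5 = 5; sub 7 for 6: 5; = 5; G_4 = 5−1 = 4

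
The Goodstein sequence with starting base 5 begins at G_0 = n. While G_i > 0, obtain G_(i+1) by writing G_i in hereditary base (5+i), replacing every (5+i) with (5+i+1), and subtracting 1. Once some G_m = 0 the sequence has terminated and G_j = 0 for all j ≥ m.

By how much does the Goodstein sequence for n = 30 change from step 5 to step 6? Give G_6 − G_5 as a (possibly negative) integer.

20

base 5: 30 = 5^2 + 5; at 6: 6^2 + 6 = 42; next = 41
base 6: 41 = 6^2 + 5; at 7: 7^2 + 5 = 54; next = 53
base 7: 53 = 7^2 + 4; at 8: 8^2 + 4 = 68; next = 67
base 8: 67 = 8^2 + 3; at 9: 9^2 + 3 = 84; next = 83
base 9: 83 = 9^2 + 2; at 10: 10^2 + 2 = 102; next = 101
base 10: 101 = 10^2 + 1; at 11: 11^2 + 1 = 122; next = 121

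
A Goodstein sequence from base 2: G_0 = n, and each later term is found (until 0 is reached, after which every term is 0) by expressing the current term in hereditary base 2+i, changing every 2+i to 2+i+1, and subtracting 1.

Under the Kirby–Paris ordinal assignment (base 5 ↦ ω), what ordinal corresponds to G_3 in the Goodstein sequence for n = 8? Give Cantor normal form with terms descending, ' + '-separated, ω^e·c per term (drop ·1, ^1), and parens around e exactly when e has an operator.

G_0 = 8. HB_2(8) = 2^(2 + 1). Bump = 81. G_1 = 80.
G_1 = 80. HB_3(80) = 2·3^3 + 2·3^2 + 2·3 + 2. Bump = 554. G_2 = 553.
G_2 = 553. HB_4(553) = 2·4^4 + 2·4^2 + 2·4 + 1. Bump = 6311. G_3 = 6310.
G_3 = 6310. HB_5(6310) = 2·5^5 + 2·5^2 + 2·5. Bump = 93396. G_4 = 93395.

ω^ω·2 + ω^2·2 + ω·2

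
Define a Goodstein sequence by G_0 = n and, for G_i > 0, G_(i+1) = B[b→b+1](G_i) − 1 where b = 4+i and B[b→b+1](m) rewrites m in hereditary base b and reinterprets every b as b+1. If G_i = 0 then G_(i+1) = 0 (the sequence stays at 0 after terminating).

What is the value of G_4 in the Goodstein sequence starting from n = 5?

G_0=5  [base 4] 4 + 1  →[4↦5]→  5 + 1 = 6  −1 ⇒ G_1=5
G_1=5  [base 5] 5  →[5↦6]→  6 = 6  −1 ⇒ G_2=5
G_2=5  [base 6] 5  →[6↦7]→  5 = 5  −1 ⇒ G_3=4
G_3=4  [base 7] 4  →[7↦8]→  4 = 4  −1 ⇒ G_4=3

3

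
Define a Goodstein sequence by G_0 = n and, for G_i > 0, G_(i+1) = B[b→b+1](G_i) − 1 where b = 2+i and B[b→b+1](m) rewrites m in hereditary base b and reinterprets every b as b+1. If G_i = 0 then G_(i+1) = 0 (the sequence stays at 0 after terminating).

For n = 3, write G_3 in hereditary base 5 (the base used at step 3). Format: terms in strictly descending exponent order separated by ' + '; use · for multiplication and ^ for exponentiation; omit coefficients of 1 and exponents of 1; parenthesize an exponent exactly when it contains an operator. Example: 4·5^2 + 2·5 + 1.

2

G_0 = 3. HB_2(3) = 2 + 1. Bump = 4. G_1 = 3.
G_1 = 3. HB_3(3) = 3. Bump = 4. G_2 = 3.
G_2 = 3. HB_4(3) = 3. Bump = 3. G_3 = 2.
G_3 = 2. HB_5(2) = 2. Bump = 2. G_4 = 1.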